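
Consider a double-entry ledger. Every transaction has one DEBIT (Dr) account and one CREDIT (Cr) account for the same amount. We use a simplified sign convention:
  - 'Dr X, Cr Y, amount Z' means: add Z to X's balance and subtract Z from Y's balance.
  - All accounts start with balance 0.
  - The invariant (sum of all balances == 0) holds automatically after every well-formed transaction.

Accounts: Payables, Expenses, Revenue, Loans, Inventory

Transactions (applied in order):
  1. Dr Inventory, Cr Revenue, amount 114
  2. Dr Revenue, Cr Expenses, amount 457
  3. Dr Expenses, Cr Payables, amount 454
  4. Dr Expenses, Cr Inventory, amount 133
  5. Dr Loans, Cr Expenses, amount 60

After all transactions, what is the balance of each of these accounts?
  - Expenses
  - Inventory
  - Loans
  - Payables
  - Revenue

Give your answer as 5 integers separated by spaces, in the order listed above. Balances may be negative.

Answer: 70 -19 60 -454 343

Derivation:
After txn 1 (Dr Inventory, Cr Revenue, amount 114): Inventory=114 Revenue=-114
After txn 2 (Dr Revenue, Cr Expenses, amount 457): Expenses=-457 Inventory=114 Revenue=343
After txn 3 (Dr Expenses, Cr Payables, amount 454): Expenses=-3 Inventory=114 Payables=-454 Revenue=343
After txn 4 (Dr Expenses, Cr Inventory, amount 133): Expenses=130 Inventory=-19 Payables=-454 Revenue=343
After txn 5 (Dr Loans, Cr Expenses, amount 60): Expenses=70 Inventory=-19 Loans=60 Payables=-454 Revenue=343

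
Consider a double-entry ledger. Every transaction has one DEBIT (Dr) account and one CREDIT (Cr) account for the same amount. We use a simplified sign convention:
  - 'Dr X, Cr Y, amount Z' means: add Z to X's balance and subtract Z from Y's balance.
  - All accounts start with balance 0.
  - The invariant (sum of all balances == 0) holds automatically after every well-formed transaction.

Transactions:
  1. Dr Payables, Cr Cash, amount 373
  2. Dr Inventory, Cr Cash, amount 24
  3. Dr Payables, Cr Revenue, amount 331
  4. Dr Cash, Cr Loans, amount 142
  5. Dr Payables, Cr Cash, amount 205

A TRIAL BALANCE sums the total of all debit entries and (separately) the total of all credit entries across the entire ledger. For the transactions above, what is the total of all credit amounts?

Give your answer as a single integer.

Txn 1: credit+=373
Txn 2: credit+=24
Txn 3: credit+=331
Txn 4: credit+=142
Txn 5: credit+=205
Total credits = 1075

Answer: 1075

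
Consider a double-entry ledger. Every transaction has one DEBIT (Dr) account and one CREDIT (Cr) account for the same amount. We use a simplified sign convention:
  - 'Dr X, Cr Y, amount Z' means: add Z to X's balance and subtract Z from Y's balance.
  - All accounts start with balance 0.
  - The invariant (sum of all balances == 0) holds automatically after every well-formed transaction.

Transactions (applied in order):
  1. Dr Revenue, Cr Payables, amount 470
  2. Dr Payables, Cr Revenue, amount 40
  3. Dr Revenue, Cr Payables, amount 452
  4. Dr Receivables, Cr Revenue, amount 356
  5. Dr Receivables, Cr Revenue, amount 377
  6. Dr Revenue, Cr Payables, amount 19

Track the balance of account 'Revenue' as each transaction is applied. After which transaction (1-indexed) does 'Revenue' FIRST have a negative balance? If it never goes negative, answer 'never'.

Answer: never

Derivation:
After txn 1: Revenue=470
After txn 2: Revenue=430
After txn 3: Revenue=882
After txn 4: Revenue=526
After txn 5: Revenue=149
After txn 6: Revenue=168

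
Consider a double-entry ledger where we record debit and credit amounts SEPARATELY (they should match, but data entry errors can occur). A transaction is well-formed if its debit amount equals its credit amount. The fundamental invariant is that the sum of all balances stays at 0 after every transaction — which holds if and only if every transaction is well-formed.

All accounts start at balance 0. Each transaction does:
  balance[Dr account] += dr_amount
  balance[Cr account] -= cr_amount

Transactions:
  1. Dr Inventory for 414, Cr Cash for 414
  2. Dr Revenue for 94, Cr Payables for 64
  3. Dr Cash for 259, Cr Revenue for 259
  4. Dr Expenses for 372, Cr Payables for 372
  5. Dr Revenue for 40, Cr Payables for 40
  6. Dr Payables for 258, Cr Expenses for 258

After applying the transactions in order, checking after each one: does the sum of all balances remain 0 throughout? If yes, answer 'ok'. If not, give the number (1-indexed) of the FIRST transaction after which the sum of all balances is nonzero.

Answer: 2

Derivation:
After txn 1: dr=414 cr=414 sum_balances=0
After txn 2: dr=94 cr=64 sum_balances=30
After txn 3: dr=259 cr=259 sum_balances=30
After txn 4: dr=372 cr=372 sum_balances=30
After txn 5: dr=40 cr=40 sum_balances=30
After txn 6: dr=258 cr=258 sum_balances=30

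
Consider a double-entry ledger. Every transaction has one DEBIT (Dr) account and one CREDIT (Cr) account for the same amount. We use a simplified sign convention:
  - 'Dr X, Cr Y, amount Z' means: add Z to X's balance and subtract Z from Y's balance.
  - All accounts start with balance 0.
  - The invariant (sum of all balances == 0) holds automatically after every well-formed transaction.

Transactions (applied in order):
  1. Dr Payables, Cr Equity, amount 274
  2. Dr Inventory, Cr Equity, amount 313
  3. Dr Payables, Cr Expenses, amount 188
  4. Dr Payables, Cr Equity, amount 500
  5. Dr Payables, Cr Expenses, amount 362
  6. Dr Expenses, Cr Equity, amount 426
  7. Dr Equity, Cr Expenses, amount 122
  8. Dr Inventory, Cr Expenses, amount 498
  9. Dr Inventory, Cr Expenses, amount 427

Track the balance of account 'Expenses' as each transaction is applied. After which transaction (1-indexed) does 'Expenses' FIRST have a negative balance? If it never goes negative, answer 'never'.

Answer: 3

Derivation:
After txn 1: Expenses=0
After txn 2: Expenses=0
After txn 3: Expenses=-188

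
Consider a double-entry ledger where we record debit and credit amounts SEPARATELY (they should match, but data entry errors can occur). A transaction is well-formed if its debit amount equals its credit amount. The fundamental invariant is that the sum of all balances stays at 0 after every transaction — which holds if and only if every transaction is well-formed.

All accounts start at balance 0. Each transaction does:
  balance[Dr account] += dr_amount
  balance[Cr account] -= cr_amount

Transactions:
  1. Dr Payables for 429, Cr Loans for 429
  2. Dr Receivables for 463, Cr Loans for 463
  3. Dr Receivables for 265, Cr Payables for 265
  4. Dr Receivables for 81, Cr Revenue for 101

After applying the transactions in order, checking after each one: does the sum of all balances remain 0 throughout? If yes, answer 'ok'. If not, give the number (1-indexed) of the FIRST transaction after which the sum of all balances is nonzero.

Answer: 4

Derivation:
After txn 1: dr=429 cr=429 sum_balances=0
After txn 2: dr=463 cr=463 sum_balances=0
After txn 3: dr=265 cr=265 sum_balances=0
After txn 4: dr=81 cr=101 sum_balances=-20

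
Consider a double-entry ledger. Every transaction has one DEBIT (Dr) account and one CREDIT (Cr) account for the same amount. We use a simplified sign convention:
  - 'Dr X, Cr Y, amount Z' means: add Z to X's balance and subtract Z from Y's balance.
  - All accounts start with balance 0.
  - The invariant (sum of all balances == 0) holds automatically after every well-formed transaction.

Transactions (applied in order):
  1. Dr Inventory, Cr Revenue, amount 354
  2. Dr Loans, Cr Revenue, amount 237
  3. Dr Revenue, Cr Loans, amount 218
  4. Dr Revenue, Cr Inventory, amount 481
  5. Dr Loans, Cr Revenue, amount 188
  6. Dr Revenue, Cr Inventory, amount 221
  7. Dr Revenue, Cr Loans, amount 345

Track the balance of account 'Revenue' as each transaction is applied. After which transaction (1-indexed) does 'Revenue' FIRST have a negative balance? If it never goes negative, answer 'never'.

After txn 1: Revenue=-354

Answer: 1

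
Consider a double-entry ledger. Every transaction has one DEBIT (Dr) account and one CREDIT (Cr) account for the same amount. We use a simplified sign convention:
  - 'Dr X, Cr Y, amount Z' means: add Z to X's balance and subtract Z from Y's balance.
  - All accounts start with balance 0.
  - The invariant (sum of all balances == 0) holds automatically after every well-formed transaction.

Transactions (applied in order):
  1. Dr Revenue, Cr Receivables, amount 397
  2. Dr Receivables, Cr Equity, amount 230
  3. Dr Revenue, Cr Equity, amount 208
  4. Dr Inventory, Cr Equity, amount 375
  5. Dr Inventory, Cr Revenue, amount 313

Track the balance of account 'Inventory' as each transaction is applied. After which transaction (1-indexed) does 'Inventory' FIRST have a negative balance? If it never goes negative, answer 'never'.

Answer: never

Derivation:
After txn 1: Inventory=0
After txn 2: Inventory=0
After txn 3: Inventory=0
After txn 4: Inventory=375
After txn 5: Inventory=688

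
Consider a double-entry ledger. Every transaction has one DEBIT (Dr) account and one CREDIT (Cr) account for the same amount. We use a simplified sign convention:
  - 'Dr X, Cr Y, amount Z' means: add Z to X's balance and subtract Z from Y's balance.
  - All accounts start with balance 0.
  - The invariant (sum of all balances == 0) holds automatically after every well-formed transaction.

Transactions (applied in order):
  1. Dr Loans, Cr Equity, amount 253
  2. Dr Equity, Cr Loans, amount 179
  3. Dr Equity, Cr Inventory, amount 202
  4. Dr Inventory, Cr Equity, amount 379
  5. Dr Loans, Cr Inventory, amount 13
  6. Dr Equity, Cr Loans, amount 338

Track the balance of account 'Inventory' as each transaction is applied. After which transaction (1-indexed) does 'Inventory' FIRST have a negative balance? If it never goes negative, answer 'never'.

Answer: 3

Derivation:
After txn 1: Inventory=0
After txn 2: Inventory=0
After txn 3: Inventory=-202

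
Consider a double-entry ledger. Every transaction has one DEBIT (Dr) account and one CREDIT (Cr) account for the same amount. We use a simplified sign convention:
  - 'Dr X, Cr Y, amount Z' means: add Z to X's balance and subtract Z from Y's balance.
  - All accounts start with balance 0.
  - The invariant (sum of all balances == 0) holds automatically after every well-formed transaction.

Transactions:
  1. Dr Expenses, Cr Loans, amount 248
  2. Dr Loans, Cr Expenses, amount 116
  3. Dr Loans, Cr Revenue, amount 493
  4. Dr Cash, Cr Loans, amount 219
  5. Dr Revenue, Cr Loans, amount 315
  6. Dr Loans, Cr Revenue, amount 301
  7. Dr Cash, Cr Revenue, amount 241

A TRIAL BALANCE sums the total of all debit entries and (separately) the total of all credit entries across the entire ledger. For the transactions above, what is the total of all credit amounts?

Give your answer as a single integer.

Answer: 1933

Derivation:
Txn 1: credit+=248
Txn 2: credit+=116
Txn 3: credit+=493
Txn 4: credit+=219
Txn 5: credit+=315
Txn 6: credit+=301
Txn 7: credit+=241
Total credits = 1933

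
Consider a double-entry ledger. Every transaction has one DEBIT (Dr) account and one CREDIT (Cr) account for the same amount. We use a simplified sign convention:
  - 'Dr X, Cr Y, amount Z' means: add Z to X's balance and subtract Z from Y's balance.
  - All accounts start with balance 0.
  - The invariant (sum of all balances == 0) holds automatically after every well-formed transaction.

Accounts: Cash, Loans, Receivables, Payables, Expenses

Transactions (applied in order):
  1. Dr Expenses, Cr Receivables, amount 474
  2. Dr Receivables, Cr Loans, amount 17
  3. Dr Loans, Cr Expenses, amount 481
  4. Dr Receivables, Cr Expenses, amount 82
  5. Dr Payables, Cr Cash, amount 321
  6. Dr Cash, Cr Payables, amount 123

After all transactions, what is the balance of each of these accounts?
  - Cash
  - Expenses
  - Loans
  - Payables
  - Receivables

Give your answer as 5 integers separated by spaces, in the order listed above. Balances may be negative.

Answer: -198 -89 464 198 -375

Derivation:
After txn 1 (Dr Expenses, Cr Receivables, amount 474): Expenses=474 Receivables=-474
After txn 2 (Dr Receivables, Cr Loans, amount 17): Expenses=474 Loans=-17 Receivables=-457
After txn 3 (Dr Loans, Cr Expenses, amount 481): Expenses=-7 Loans=464 Receivables=-457
After txn 4 (Dr Receivables, Cr Expenses, amount 82): Expenses=-89 Loans=464 Receivables=-375
After txn 5 (Dr Payables, Cr Cash, amount 321): Cash=-321 Expenses=-89 Loans=464 Payables=321 Receivables=-375
After txn 6 (Dr Cash, Cr Payables, amount 123): Cash=-198 Expenses=-89 Loans=464 Payables=198 Receivables=-375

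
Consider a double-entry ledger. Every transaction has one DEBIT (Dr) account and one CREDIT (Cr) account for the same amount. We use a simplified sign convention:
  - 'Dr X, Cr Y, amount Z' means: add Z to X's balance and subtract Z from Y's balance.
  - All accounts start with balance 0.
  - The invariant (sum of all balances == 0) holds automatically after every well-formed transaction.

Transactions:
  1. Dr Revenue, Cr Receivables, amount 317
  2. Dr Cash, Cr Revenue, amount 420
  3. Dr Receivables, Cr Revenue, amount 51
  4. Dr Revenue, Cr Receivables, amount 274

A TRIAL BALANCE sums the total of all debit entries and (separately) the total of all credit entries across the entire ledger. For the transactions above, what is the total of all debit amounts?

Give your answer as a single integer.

Answer: 1062

Derivation:
Txn 1: debit+=317
Txn 2: debit+=420
Txn 3: debit+=51
Txn 4: debit+=274
Total debits = 1062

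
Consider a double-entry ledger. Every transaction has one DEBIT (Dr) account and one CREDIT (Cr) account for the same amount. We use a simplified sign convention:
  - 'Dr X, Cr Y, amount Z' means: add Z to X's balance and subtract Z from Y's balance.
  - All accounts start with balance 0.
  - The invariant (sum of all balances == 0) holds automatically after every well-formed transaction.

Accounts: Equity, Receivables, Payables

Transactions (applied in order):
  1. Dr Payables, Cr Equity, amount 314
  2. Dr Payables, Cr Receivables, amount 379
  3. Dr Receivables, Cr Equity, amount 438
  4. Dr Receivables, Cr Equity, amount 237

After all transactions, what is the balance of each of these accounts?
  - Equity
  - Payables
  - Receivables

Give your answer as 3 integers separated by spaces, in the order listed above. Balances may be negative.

After txn 1 (Dr Payables, Cr Equity, amount 314): Equity=-314 Payables=314
After txn 2 (Dr Payables, Cr Receivables, amount 379): Equity=-314 Payables=693 Receivables=-379
After txn 3 (Dr Receivables, Cr Equity, amount 438): Equity=-752 Payables=693 Receivables=59
After txn 4 (Dr Receivables, Cr Equity, amount 237): Equity=-989 Payables=693 Receivables=296

Answer: -989 693 296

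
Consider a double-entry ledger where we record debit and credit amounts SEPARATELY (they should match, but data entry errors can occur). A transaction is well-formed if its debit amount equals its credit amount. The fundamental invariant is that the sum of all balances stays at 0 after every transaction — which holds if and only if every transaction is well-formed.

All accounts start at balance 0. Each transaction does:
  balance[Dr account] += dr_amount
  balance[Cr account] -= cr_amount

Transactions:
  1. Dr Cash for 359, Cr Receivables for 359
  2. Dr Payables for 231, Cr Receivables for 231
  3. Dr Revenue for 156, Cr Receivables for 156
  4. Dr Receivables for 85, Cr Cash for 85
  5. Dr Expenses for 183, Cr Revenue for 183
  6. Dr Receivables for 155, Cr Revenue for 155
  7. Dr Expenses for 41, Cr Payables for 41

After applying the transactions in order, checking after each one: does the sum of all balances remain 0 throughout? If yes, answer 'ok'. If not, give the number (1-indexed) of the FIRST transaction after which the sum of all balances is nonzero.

After txn 1: dr=359 cr=359 sum_balances=0
After txn 2: dr=231 cr=231 sum_balances=0
After txn 3: dr=156 cr=156 sum_balances=0
After txn 4: dr=85 cr=85 sum_balances=0
After txn 5: dr=183 cr=183 sum_balances=0
After txn 6: dr=155 cr=155 sum_balances=0
After txn 7: dr=41 cr=41 sum_balances=0

Answer: ok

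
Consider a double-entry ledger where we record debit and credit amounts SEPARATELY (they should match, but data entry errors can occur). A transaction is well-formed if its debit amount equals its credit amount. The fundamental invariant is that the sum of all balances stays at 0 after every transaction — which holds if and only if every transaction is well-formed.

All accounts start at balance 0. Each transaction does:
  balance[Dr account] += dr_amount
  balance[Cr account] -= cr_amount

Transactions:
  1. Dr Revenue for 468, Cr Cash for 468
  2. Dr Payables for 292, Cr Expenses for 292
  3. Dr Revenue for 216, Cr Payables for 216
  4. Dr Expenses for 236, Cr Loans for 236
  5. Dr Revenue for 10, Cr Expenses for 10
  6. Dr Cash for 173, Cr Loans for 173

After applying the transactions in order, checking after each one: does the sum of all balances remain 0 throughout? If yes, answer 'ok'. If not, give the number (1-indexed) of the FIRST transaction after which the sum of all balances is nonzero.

Answer: ok

Derivation:
After txn 1: dr=468 cr=468 sum_balances=0
After txn 2: dr=292 cr=292 sum_balances=0
After txn 3: dr=216 cr=216 sum_balances=0
After txn 4: dr=236 cr=236 sum_balances=0
After txn 5: dr=10 cr=10 sum_balances=0
After txn 6: dr=173 cr=173 sum_balances=0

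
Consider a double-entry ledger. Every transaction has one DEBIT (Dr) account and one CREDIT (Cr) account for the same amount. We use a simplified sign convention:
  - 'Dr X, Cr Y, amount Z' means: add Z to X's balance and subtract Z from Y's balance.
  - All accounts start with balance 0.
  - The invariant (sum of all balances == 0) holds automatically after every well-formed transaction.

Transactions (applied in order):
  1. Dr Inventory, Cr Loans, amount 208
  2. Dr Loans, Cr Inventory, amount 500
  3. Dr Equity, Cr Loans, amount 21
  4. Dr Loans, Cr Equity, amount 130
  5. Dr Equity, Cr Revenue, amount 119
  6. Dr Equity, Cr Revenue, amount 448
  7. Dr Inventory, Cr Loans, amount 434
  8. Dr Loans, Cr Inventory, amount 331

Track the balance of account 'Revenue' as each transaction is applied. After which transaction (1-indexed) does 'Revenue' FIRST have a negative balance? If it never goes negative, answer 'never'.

After txn 1: Revenue=0
After txn 2: Revenue=0
After txn 3: Revenue=0
After txn 4: Revenue=0
After txn 5: Revenue=-119

Answer: 5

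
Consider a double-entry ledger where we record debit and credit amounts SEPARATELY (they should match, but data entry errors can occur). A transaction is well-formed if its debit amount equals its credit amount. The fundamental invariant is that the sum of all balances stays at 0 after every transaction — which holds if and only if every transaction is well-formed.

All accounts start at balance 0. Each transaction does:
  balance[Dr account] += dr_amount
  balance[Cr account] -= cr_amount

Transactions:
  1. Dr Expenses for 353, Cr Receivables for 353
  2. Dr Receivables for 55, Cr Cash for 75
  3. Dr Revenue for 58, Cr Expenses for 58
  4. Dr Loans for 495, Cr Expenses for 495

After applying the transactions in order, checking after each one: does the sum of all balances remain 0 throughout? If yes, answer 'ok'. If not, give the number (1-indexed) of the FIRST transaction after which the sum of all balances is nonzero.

After txn 1: dr=353 cr=353 sum_balances=0
After txn 2: dr=55 cr=75 sum_balances=-20
After txn 3: dr=58 cr=58 sum_balances=-20
After txn 4: dr=495 cr=495 sum_balances=-20

Answer: 2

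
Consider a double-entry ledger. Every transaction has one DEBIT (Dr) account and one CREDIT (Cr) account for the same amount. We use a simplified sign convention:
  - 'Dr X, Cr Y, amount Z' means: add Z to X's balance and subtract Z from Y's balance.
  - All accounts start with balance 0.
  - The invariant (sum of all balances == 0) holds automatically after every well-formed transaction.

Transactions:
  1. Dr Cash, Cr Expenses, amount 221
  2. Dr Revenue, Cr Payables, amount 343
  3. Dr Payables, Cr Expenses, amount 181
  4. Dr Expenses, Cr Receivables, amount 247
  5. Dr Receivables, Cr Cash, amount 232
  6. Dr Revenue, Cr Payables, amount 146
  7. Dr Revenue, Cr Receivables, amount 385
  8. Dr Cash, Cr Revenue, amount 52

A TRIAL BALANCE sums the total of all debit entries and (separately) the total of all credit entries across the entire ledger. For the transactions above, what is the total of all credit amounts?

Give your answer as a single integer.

Txn 1: credit+=221
Txn 2: credit+=343
Txn 3: credit+=181
Txn 4: credit+=247
Txn 5: credit+=232
Txn 6: credit+=146
Txn 7: credit+=385
Txn 8: credit+=52
Total credits = 1807

Answer: 1807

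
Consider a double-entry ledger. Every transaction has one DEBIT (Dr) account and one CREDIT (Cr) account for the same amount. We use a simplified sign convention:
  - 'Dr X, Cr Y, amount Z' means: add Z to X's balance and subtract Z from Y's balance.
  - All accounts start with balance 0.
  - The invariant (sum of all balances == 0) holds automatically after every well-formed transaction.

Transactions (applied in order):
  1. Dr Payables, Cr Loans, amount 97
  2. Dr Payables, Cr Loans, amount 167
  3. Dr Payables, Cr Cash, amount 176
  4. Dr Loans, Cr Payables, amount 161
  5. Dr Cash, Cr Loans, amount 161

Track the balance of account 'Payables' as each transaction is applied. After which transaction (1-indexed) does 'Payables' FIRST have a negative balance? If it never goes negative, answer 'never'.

After txn 1: Payables=97
After txn 2: Payables=264
After txn 3: Payables=440
After txn 4: Payables=279
After txn 5: Payables=279

Answer: never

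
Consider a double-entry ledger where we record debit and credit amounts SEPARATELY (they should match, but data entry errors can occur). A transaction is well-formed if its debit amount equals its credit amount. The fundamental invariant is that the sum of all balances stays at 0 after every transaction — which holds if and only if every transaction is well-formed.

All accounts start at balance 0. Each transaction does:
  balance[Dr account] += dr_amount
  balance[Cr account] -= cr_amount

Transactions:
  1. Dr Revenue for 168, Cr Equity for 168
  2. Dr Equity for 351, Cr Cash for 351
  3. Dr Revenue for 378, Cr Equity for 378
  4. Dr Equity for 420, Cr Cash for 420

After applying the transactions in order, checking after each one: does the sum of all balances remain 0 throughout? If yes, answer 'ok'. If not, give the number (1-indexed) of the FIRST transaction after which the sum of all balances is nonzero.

After txn 1: dr=168 cr=168 sum_balances=0
After txn 2: dr=351 cr=351 sum_balances=0
After txn 3: dr=378 cr=378 sum_balances=0
After txn 4: dr=420 cr=420 sum_balances=0

Answer: ok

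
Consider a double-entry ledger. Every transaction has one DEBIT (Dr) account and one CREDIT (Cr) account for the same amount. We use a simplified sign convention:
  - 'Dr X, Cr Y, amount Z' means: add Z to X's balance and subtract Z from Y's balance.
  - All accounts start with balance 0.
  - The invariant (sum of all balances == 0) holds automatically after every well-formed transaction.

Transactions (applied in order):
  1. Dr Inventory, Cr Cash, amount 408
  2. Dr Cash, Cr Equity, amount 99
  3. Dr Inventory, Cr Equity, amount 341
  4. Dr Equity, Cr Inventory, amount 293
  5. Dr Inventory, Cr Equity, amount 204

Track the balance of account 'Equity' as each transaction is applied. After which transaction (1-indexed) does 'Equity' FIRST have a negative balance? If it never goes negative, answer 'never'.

Answer: 2

Derivation:
After txn 1: Equity=0
After txn 2: Equity=-99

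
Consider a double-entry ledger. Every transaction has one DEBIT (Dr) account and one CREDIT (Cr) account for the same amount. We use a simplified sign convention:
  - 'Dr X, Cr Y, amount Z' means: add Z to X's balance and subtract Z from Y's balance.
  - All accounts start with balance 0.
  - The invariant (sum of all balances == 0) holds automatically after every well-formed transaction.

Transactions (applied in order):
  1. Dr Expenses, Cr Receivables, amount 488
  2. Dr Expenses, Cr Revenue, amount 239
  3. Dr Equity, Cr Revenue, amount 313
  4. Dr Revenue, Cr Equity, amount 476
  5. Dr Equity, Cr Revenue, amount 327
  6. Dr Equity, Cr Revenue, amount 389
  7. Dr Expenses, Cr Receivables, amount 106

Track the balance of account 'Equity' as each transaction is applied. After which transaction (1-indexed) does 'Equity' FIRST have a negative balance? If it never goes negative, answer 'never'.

After txn 1: Equity=0
After txn 2: Equity=0
After txn 3: Equity=313
After txn 4: Equity=-163

Answer: 4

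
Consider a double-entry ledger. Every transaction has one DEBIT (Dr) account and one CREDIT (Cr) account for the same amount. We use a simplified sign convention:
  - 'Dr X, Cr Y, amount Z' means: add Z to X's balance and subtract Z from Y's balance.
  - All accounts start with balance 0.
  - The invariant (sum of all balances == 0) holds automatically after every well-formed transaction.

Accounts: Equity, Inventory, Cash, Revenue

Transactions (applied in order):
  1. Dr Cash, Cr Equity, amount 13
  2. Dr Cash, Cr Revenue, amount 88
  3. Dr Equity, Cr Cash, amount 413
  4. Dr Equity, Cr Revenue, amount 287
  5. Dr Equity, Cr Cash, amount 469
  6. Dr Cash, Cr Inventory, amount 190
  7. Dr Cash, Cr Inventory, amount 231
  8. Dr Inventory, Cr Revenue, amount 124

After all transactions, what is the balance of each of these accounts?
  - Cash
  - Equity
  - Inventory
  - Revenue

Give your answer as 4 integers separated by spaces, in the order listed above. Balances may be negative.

After txn 1 (Dr Cash, Cr Equity, amount 13): Cash=13 Equity=-13
After txn 2 (Dr Cash, Cr Revenue, amount 88): Cash=101 Equity=-13 Revenue=-88
After txn 3 (Dr Equity, Cr Cash, amount 413): Cash=-312 Equity=400 Revenue=-88
After txn 4 (Dr Equity, Cr Revenue, amount 287): Cash=-312 Equity=687 Revenue=-375
After txn 5 (Dr Equity, Cr Cash, amount 469): Cash=-781 Equity=1156 Revenue=-375
After txn 6 (Dr Cash, Cr Inventory, amount 190): Cash=-591 Equity=1156 Inventory=-190 Revenue=-375
After txn 7 (Dr Cash, Cr Inventory, amount 231): Cash=-360 Equity=1156 Inventory=-421 Revenue=-375
After txn 8 (Dr Inventory, Cr Revenue, amount 124): Cash=-360 Equity=1156 Inventory=-297 Revenue=-499

Answer: -360 1156 -297 -499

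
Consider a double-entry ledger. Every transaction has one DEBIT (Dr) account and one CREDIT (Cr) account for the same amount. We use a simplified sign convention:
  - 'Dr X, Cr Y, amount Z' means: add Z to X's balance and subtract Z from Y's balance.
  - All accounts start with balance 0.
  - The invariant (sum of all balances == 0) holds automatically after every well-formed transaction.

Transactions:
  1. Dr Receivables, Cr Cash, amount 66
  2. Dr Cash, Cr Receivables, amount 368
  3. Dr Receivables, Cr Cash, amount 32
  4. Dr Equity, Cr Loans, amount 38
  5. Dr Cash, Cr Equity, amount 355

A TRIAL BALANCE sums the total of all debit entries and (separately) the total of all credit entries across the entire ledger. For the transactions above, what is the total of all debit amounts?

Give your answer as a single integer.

Txn 1: debit+=66
Txn 2: debit+=368
Txn 3: debit+=32
Txn 4: debit+=38
Txn 5: debit+=355
Total debits = 859

Answer: 859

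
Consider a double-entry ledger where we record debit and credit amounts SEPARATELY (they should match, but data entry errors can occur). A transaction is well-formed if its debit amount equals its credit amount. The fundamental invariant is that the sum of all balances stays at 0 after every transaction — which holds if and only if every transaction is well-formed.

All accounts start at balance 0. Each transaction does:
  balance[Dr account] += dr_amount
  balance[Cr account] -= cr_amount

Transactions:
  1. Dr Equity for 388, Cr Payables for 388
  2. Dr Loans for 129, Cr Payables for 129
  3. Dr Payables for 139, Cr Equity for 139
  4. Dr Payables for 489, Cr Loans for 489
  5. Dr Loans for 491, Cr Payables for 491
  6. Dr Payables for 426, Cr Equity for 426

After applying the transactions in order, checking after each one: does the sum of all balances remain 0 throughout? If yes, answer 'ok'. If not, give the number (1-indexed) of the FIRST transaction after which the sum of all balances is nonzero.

Answer: ok

Derivation:
After txn 1: dr=388 cr=388 sum_balances=0
After txn 2: dr=129 cr=129 sum_balances=0
After txn 3: dr=139 cr=139 sum_balances=0
After txn 4: dr=489 cr=489 sum_balances=0
After txn 5: dr=491 cr=491 sum_balances=0
After txn 6: dr=426 cr=426 sum_balances=0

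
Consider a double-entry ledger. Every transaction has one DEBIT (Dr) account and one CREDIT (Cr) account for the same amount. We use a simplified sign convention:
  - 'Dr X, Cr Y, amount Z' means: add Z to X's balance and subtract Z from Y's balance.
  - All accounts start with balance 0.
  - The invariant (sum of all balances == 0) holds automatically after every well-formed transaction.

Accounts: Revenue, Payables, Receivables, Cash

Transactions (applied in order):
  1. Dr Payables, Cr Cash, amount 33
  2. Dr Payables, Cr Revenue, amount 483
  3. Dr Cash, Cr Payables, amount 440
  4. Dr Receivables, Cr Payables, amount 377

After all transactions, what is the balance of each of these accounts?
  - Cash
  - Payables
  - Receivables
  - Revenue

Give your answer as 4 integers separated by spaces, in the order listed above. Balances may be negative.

After txn 1 (Dr Payables, Cr Cash, amount 33): Cash=-33 Payables=33
After txn 2 (Dr Payables, Cr Revenue, amount 483): Cash=-33 Payables=516 Revenue=-483
After txn 3 (Dr Cash, Cr Payables, amount 440): Cash=407 Payables=76 Revenue=-483
After txn 4 (Dr Receivables, Cr Payables, amount 377): Cash=407 Payables=-301 Receivables=377 Revenue=-483

Answer: 407 -301 377 -483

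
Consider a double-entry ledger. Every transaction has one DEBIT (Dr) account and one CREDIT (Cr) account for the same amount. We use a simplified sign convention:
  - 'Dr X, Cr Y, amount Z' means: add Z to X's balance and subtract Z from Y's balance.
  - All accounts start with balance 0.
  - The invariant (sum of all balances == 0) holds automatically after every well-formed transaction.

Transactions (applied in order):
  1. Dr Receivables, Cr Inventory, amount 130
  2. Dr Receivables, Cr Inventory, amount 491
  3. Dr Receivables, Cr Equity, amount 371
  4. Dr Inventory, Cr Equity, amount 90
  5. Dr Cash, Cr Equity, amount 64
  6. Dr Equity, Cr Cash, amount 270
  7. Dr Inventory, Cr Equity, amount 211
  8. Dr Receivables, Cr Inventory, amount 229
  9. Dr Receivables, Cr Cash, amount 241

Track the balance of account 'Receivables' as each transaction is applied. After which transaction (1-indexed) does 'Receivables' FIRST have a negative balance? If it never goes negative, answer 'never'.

After txn 1: Receivables=130
After txn 2: Receivables=621
After txn 3: Receivables=992
After txn 4: Receivables=992
After txn 5: Receivables=992
After txn 6: Receivables=992
After txn 7: Receivables=992
After txn 8: Receivables=1221
After txn 9: Receivables=1462

Answer: never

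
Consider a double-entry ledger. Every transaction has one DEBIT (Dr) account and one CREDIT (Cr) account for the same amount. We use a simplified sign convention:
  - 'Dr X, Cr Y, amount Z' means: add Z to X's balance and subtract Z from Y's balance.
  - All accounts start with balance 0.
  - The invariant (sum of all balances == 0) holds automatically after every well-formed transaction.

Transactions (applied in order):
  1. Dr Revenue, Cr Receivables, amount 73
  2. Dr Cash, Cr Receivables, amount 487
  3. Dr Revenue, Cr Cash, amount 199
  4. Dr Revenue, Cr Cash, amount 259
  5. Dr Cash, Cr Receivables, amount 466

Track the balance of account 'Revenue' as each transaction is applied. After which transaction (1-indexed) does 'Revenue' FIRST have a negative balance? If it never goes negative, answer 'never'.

Answer: never

Derivation:
After txn 1: Revenue=73
After txn 2: Revenue=73
After txn 3: Revenue=272
After txn 4: Revenue=531
After txn 5: Revenue=531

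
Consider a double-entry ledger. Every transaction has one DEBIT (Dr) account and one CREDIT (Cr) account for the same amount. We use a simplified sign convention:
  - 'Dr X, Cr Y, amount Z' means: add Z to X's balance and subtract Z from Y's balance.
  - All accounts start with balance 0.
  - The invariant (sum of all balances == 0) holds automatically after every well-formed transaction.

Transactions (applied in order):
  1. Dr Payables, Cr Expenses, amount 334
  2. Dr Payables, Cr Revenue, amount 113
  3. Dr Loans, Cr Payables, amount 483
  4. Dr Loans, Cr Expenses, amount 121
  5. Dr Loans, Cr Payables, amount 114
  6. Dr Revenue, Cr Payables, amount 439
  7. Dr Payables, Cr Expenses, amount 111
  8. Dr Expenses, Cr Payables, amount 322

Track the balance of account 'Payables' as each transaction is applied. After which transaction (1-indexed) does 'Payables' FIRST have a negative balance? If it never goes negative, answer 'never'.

After txn 1: Payables=334
After txn 2: Payables=447
After txn 3: Payables=-36

Answer: 3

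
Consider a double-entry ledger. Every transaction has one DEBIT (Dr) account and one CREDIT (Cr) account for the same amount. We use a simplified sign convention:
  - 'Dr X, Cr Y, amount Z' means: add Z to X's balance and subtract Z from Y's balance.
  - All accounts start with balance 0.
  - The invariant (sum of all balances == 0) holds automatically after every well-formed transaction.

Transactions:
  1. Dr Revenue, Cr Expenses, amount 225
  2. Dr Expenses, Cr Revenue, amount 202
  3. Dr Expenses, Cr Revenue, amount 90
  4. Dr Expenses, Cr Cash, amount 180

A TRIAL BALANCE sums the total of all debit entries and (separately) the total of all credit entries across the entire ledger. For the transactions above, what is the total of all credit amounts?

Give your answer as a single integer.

Txn 1: credit+=225
Txn 2: credit+=202
Txn 3: credit+=90
Txn 4: credit+=180
Total credits = 697

Answer: 697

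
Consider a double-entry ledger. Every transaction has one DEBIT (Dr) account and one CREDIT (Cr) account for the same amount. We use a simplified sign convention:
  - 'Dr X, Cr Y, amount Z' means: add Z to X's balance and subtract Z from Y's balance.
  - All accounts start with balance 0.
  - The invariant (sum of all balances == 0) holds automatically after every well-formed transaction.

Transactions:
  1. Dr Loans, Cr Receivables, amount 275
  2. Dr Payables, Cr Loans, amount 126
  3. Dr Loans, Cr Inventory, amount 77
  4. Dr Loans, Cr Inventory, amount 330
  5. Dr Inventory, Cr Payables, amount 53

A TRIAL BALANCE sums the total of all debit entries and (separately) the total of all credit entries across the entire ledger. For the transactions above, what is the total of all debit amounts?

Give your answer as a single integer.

Txn 1: debit+=275
Txn 2: debit+=126
Txn 3: debit+=77
Txn 4: debit+=330
Txn 5: debit+=53
Total debits = 861

Answer: 861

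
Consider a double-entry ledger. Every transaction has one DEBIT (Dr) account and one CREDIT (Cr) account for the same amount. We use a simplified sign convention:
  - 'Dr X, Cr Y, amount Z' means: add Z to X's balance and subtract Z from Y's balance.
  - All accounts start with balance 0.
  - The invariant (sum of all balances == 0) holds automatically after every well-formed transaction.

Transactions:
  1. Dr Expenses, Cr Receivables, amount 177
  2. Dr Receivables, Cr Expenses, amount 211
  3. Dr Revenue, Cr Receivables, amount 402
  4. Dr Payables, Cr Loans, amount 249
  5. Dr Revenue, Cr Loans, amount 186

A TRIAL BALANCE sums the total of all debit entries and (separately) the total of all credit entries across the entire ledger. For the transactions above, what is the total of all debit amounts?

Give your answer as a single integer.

Answer: 1225

Derivation:
Txn 1: debit+=177
Txn 2: debit+=211
Txn 3: debit+=402
Txn 4: debit+=249
Txn 5: debit+=186
Total debits = 1225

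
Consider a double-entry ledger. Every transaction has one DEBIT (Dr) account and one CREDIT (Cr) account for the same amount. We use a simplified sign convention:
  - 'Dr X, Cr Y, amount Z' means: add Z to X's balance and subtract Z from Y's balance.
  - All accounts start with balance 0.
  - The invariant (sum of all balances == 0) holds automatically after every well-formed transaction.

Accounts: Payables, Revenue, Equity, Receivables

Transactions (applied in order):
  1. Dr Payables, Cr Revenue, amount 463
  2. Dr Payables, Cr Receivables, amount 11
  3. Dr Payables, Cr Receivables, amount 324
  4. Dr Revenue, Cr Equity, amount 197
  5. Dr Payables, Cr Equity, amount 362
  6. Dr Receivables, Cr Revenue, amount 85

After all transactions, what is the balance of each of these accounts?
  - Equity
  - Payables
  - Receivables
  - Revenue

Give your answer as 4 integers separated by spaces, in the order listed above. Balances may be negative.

Answer: -559 1160 -250 -351

Derivation:
After txn 1 (Dr Payables, Cr Revenue, amount 463): Payables=463 Revenue=-463
After txn 2 (Dr Payables, Cr Receivables, amount 11): Payables=474 Receivables=-11 Revenue=-463
After txn 3 (Dr Payables, Cr Receivables, amount 324): Payables=798 Receivables=-335 Revenue=-463
After txn 4 (Dr Revenue, Cr Equity, amount 197): Equity=-197 Payables=798 Receivables=-335 Revenue=-266
After txn 5 (Dr Payables, Cr Equity, amount 362): Equity=-559 Payables=1160 Receivables=-335 Revenue=-266
After txn 6 (Dr Receivables, Cr Revenue, amount 85): Equity=-559 Payables=1160 Receivables=-250 Revenue=-351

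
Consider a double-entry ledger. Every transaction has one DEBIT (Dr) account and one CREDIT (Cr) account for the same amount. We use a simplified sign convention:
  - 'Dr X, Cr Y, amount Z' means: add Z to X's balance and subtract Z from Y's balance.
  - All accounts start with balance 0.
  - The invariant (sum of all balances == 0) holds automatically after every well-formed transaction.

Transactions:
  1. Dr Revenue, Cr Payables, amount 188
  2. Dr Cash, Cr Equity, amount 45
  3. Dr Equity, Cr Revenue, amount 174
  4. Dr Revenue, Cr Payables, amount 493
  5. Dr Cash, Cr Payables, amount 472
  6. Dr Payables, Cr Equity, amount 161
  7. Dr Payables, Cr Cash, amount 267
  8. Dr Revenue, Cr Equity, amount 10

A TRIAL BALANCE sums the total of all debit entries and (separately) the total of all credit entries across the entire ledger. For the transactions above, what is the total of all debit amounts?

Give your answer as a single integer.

Answer: 1810

Derivation:
Txn 1: debit+=188
Txn 2: debit+=45
Txn 3: debit+=174
Txn 4: debit+=493
Txn 5: debit+=472
Txn 6: debit+=161
Txn 7: debit+=267
Txn 8: debit+=10
Total debits = 1810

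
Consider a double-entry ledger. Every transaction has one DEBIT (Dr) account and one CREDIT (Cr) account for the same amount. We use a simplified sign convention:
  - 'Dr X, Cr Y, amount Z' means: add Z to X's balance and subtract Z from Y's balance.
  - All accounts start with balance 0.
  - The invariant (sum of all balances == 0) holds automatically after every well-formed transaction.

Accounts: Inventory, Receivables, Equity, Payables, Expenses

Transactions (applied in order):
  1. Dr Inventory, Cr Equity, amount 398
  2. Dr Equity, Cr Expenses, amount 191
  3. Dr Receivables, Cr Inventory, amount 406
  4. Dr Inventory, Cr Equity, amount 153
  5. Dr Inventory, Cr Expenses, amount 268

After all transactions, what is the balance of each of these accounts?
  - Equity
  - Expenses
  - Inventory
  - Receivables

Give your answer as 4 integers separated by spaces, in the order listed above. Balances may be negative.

Answer: -360 -459 413 406

Derivation:
After txn 1 (Dr Inventory, Cr Equity, amount 398): Equity=-398 Inventory=398
After txn 2 (Dr Equity, Cr Expenses, amount 191): Equity=-207 Expenses=-191 Inventory=398
After txn 3 (Dr Receivables, Cr Inventory, amount 406): Equity=-207 Expenses=-191 Inventory=-8 Receivables=406
After txn 4 (Dr Inventory, Cr Equity, amount 153): Equity=-360 Expenses=-191 Inventory=145 Receivables=406
After txn 5 (Dr Inventory, Cr Expenses, amount 268): Equity=-360 Expenses=-459 Inventory=413 Receivables=406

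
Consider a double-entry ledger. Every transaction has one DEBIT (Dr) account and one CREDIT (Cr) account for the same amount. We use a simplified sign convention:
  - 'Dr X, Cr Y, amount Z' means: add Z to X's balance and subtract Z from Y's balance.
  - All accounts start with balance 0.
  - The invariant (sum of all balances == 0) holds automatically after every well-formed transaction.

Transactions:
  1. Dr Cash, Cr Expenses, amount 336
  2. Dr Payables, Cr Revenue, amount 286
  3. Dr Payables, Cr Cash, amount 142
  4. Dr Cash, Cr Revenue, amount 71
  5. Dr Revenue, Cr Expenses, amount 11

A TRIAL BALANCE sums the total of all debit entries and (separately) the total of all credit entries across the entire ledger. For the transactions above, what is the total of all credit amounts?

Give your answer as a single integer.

Txn 1: credit+=336
Txn 2: credit+=286
Txn 3: credit+=142
Txn 4: credit+=71
Txn 5: credit+=11
Total credits = 846

Answer: 846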